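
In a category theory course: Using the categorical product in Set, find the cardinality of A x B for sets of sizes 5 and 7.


In Set, the product A x B is the Cartesian product.
By the universal property, |A x B| = |A| * |B|.
|A x B| = 5 * 7 = 35

35


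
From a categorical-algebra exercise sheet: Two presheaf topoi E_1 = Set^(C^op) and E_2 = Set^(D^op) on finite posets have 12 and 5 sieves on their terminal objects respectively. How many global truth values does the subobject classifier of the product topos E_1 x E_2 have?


In a product of presheaf topoi E_1 x E_2, the subobject classifier
is Omega = Omega_1 x Omega_2 (componentwise), so
|Omega(top)| = |Omega_1(top_1)| * |Omega_2(top_2)|.
= 12 * 5 = 60.

60


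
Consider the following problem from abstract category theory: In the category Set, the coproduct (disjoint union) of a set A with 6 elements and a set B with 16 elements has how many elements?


In Set, the coproduct A + B is the disjoint union.
|A + B| = |A| + |B| = 6 + 16 = 22

22


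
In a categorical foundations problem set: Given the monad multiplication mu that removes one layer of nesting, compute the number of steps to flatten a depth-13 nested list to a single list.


Each application of mu: T^2 -> T removes one layer of nesting.
Starting at depth 13 (i.e., T^13(X)), we need to reach T(X).
Number of mu applications = 13 - 1 = 12

12


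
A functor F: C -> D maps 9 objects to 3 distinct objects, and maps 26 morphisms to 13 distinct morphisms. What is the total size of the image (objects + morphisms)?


The image of F consists of distinct objects and distinct morphisms.
|Im(F)| on objects = 3
|Im(F)| on morphisms = 13
Total image cardinality = 3 + 13 = 16

16


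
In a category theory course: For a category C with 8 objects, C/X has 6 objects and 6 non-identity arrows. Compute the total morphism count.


In the slice category C/X, objects are morphisms to X.
Identity morphisms: 6 (one per object of C/X).
Non-identity morphisms: 6.
Total = 6 + 6 = 12

12


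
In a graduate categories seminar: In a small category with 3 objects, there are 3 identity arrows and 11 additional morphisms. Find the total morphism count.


Each object has an identity morphism, giving 3 identities.
Adding the 11 non-identity morphisms:
Total = 3 + 11 = 14

14


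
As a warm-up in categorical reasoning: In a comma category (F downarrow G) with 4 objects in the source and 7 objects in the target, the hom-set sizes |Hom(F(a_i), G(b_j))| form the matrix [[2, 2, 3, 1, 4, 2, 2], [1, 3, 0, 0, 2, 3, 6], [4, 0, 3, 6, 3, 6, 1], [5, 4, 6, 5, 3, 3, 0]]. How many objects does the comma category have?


Objects of (F downarrow G) are triples (a, b, h: F(a)->G(b)).
The count equals the sum of all entries in the hom-matrix.
sum(row 0) = 16
sum(row 1) = 15
sum(row 2) = 23
sum(row 3) = 26
Grand total = 80

80


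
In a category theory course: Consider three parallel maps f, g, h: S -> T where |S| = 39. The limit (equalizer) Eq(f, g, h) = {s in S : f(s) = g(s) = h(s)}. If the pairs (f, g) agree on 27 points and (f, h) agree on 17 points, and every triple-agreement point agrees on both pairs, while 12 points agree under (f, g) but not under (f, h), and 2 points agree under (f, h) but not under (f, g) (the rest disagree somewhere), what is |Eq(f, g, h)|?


Eq(f, g, h) is the triple-agreement set: points in S where all three
maps take the same value. Using inclusion-exclusion on the pairwise data:
Pair (f, g) agrees on 27 points; pair (f, h) on 17 points.
Points agreeing under (f, g) but not (f, h) = 12; under (f, h) but not (f, g) = 2.
Triple-agreement = agreement-in-(f, g) minus points that agree under (f, g) but not (f, h):
|Eq(f, g, h)| = 27 - 12 = 15
(cross-check via (f, h): 17 - 2 = 15.)

15


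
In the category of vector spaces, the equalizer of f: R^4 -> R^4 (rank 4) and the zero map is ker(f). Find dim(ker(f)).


The equalizer of f and the zero map is ker(f).
By the rank-nullity theorem: dim(ker(f)) = dim(domain) - rank(f).
dim(ker(f)) = 4 - 4 = 0

0


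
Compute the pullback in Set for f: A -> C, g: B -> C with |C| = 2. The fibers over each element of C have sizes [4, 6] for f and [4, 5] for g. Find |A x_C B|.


The pullback A x_C B consists of pairs (a, b) with f(a) = g(b).
For each element c in C, the fiber product has |f^-1(c)| * |g^-1(c)| elements.
Summing over C: 4 * 4 + 6 * 5
= 16 + 30 = 46

46


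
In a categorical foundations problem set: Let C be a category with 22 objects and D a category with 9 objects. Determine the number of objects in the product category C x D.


The product category C x D has objects that are pairs (c, d).
Number of pairs = |Ob(C)| * |Ob(D)| = 22 * 9 = 198

198


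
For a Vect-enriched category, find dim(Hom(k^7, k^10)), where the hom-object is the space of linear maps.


In Vect-enriched categories, Hom(k^n, k^m) is the space of m x n matrices.
dim(Hom(k^7, k^10)) = 10 * 7 = 70

70


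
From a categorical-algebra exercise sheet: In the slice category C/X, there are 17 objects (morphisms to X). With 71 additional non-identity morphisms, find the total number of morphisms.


In the slice category C/X, objects are morphisms to X.
Identity morphisms: 17 (one per object of C/X).
Non-identity morphisms: 71.
Total = 17 + 71 = 88

88


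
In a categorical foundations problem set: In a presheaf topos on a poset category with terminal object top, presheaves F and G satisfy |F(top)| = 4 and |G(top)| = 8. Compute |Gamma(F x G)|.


Global sections of a presheaf on a poset with terminal top satisfy
Gamma(H) ~ H(top). Presheaves admit pointwise products, so
(F x G)(top) = F(top) x G(top) (Cartesian product).
|Gamma(F x G)| = |F(top)| * |G(top)| = 4 * 8 = 32.

32


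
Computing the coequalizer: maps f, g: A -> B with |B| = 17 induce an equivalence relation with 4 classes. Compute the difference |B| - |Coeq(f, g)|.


The coequalizer Coeq(f, g) = B / ~ has one element per equivalence class.
|B| = 17, |Coeq(f, g)| = 4.
|B| - |Coeq(f, g)| = 17 - 4 = 13.

13


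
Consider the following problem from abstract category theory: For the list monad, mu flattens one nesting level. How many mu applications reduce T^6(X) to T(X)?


Each application of mu: T^2 -> T removes one layer of nesting.
Starting at depth 6 (i.e., T^6(X)), we need to reach T(X).
Number of mu applications = 6 - 1 = 5

5


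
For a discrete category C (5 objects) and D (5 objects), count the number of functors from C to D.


A functor from a discrete category C to D is determined by
where each object maps. Each of the 5 objects of C can map
to any of the 5 objects of D independently.
Number of functors = 5^5 = 3125

3125


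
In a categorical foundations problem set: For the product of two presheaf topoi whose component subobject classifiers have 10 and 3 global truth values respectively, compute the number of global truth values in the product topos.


In a product of presheaf topoi E_1 x E_2, the subobject classifier
is Omega = Omega_1 x Omega_2 (componentwise), so
|Omega(top)| = |Omega_1(top_1)| * |Omega_2(top_2)|.
= 10 * 3 = 30.

30


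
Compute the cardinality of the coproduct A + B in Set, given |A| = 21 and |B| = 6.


In Set, the coproduct A + B is the disjoint union.
|A + B| = |A| + |B| = 21 + 6 = 27

27


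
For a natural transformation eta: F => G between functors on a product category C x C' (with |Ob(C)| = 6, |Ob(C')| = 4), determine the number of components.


A natural transformation eta: F => G assigns one component morphism per
object of the domain category.
The domain is the product category C x C', so
|Ob(C x C')| = |Ob(C)| * |Ob(C')| = 6 * 4 = 24.
Therefore eta has 24 component morphisms.

24


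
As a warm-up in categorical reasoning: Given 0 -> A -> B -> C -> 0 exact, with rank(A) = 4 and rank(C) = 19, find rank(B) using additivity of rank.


For a short exact sequence 0 -> A -> B -> C -> 0,
rank is additive: rank(B) = rank(A) + rank(C).
rank(B) = 4 + 19 = 23

23


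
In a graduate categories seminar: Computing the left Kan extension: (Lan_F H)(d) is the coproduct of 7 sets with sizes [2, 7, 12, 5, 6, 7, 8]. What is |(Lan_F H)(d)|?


Pointwise, the left Kan extension (Lan_F H)(d) is the colimit, indexed
by the comma category (F downarrow d), of H composed with the
projection (F downarrow d) -> C. Here that colimit is given
as a coproduct (disjoint union) of sets, so its cardinality is the
sum of the sizes of the summands.
Coproduct of sets with sizes: 2 + 7 + 12 + 5 + 6 + 7 + 8
= 47

47


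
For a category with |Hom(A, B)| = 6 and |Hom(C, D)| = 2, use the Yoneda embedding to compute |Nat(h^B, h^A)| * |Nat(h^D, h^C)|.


By the Yoneda lemma, Nat(h^B, h^A) is isomorphic to Hom(A, B),
so |Nat(h^B, h^A)| = |Hom(A, B)| and |Nat(h^D, h^C)| = |Hom(C, D)|.
|Hom(A, B)| = 6, |Hom(C, D)| = 2.
|Nat(h^B, h^A) x Nat(h^D, h^C)| = 6 * 2 = 12

12


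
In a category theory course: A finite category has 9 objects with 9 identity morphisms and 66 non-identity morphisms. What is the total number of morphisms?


Each object has an identity morphism, giving 9 identities.
Adding the 66 non-identity morphisms:
Total = 9 + 66 = 75

75


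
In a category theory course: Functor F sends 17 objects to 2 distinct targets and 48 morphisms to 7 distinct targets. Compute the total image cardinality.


The image of F consists of distinct objects and distinct morphisms.
|Im(F)| on objects = 2
|Im(F)| on morphisms = 7
Total image cardinality = 2 + 7 = 9

9


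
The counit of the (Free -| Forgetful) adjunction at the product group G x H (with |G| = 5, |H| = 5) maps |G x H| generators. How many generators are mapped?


The counit epsilon_K: F(U(K)) -> K of the Free-Forgetful adjunction
maps |K| generators of F(U(K)) into K. For K = G x H (the product group),
|G x H| = |G| * |H|.
Total generators mapped = 5 * 5 = 25.

25


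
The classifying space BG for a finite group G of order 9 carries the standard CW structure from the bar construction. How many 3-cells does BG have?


In the bar-construction CW model of BG, the n-cells are indexed by
n-tuples [g_1|...|g_n] of non-identity elements of G (degenerate
simplices with some g_i = e do not contribute cells), so there are
(|G| - 1)^n n-cells.
For dim = 3 with |G| = 9:
cells = (9 - 1)^3 = 8^3 = 512

512


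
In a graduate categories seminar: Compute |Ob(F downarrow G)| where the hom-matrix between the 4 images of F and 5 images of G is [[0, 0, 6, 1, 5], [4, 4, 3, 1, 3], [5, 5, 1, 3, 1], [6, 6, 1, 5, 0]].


Objects of (F downarrow G) are triples (a, b, h: F(a)->G(b)).
The count equals the sum of all entries in the hom-matrix.
sum(row 0) = 12
sum(row 1) = 15
sum(row 2) = 15
sum(row 3) = 18
Grand total = 60

60


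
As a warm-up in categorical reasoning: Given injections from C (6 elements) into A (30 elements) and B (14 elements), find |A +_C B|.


The pushout A +_C B identifies the images of C in A and B.
|A +_C B| = |A| + |B| - |C| (for injections).
= 30 + 14 - 6 = 38

38


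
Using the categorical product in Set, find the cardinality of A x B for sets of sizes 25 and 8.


In Set, the product A x B is the Cartesian product.
By the universal property, |A x B| = |A| * |B|.
|A x B| = 25 * 8 = 200

200


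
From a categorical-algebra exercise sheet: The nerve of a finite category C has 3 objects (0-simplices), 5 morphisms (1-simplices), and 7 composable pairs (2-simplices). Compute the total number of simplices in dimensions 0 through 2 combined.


The 2-skeleton of the nerve N(C) consists of simplices in dimensions 0, 1, 2:
  |N(C)_0| = 3 (objects)
  |N(C)_1| = 5 (morphisms)
  |N(C)_2| = 7 (composable pairs)
Total = 3 + 5 + 7 = 15

15


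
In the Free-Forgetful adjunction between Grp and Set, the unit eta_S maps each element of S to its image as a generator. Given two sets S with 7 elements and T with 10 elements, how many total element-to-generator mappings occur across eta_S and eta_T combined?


The unit eta_X: X -> U(F(X)) of the Free-Forgetful adjunction
maps each element of X to a generator of F(X). For X = S + T (disjoint
union in Set), |S + T| = |S| + |T|.
Total mappings = 7 + 10 = 17.

17


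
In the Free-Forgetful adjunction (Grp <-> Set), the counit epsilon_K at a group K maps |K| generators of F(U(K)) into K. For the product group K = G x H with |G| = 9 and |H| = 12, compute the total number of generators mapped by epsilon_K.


The counit epsilon_K: F(U(K)) -> K of the Free-Forgetful adjunction
maps |K| generators of F(U(K)) into K. For K = G x H (the product group),
|G x H| = |G| * |H|.
Total generators mapped = 9 * 12 = 108.

108


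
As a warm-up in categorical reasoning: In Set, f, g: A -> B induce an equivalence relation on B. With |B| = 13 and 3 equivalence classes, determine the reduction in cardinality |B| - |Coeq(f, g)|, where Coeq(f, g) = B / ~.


The coequalizer Coeq(f, g) = B / ~ has one element per equivalence class.
|B| = 13, |Coeq(f, g)| = 3.
|B| - |Coeq(f, g)| = 13 - 3 = 10.

10


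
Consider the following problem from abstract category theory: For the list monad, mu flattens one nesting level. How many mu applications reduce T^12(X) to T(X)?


Each application of mu: T^2 -> T removes one layer of nesting.
Starting at depth 12 (i.e., T^12(X)), we need to reach T(X).
Number of mu applications = 12 - 1 = 11

11


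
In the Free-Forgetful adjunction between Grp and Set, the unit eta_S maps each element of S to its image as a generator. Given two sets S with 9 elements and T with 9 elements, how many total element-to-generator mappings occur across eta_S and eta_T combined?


The unit eta_X: X -> U(F(X)) of the Free-Forgetful adjunction
maps each element of X to a generator of F(X). For X = S + T (disjoint
union in Set), |S + T| = |S| + |T|.
Total mappings = 9 + 9 = 18.

18


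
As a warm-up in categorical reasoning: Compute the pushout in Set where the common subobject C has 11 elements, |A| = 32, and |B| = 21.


The pushout A +_C B identifies the images of C in A and B.
|A +_C B| = |A| + |B| - |C| (for injections).
= 32 + 21 - 11 = 42

42


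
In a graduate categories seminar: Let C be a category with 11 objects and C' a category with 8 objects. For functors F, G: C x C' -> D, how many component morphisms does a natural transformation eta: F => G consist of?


A natural transformation eta: F => G assigns one component morphism per
object of the domain category.
The domain is the product category C x C', so
|Ob(C x C')| = |Ob(C)| * |Ob(C')| = 11 * 8 = 88.
Therefore eta has 88 component morphisms.

88


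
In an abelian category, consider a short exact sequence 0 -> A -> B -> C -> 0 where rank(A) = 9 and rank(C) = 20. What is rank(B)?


For a short exact sequence 0 -> A -> B -> C -> 0,
rank is additive: rank(B) = rank(A) + rank(C).
rank(B) = 9 + 20 = 29

29


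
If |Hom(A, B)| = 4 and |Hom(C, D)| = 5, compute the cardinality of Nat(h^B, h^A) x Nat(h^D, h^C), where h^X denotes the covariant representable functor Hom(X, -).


By the Yoneda lemma, Nat(h^B, h^A) is isomorphic to Hom(A, B),
so |Nat(h^B, h^A)| = |Hom(A, B)| and |Nat(h^D, h^C)| = |Hom(C, D)|.
|Hom(A, B)| = 4, |Hom(C, D)| = 5.
|Nat(h^B, h^A) x Nat(h^D, h^C)| = 4 * 5 = 20

20


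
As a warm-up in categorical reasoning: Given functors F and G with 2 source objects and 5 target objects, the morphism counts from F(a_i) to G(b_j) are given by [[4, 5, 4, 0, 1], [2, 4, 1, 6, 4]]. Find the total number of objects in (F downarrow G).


Objects of (F downarrow G) are triples (a, b, h: F(a)->G(b)).
The count equals the sum of all entries in the hom-matrix.
sum(row 0) = 14
sum(row 1) = 17
Grand total = 31

31


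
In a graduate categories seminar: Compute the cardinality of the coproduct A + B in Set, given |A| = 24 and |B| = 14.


In Set, the coproduct A + B is the disjoint union.
|A + B| = |A| + |B| = 24 + 14 = 38

38


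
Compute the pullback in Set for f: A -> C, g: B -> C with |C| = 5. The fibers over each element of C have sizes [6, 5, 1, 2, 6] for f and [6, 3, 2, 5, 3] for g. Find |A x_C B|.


The pullback A x_C B consists of pairs (a, b) with f(a) = g(b).
For each element c in C, the fiber product has |f^-1(c)| * |g^-1(c)| elements.
Summing over C: 6 * 6 + 5 * 3 + 1 * 2 + 2 * 5 + 6 * 3
= 36 + 15 + 2 + 10 + 18 = 81

81


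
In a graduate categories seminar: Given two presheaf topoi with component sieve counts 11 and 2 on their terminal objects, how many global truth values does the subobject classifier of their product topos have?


In a product of presheaf topoi E_1 x E_2, the subobject classifier
is Omega = Omega_1 x Omega_2 (componentwise), so
|Omega(top)| = |Omega_1(top_1)| * |Omega_2(top_2)|.
= 11 * 2 = 22.

22


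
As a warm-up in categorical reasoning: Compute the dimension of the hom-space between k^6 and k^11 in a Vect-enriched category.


In Vect-enriched categories, Hom(k^n, k^m) is the space of m x n matrices.
dim(Hom(k^6, k^11)) = 11 * 6 = 66

66


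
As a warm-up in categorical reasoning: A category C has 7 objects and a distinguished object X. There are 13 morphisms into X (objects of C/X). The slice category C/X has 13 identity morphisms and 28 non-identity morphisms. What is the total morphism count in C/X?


In the slice category C/X, objects are morphisms to X.
Identity morphisms: 13 (one per object of C/X).
Non-identity morphisms: 28.
Total = 13 + 28 = 41

41


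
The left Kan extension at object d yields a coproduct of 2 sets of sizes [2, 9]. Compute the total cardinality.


Pointwise, the left Kan extension (Lan_F H)(d) is the colimit, indexed
by the comma category (F downarrow d), of H composed with the
projection (F downarrow d) -> C. Here that colimit is given
as a coproduct (disjoint union) of sets, so its cardinality is the
sum of the sizes of the summands.
Coproduct of sets with sizes: 2 + 9
= 11

11


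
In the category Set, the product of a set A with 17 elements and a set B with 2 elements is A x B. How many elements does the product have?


In Set, the product A x B is the Cartesian product.
By the universal property, |A x B| = |A| * |B|.
|A x B| = 17 * 2 = 34

34


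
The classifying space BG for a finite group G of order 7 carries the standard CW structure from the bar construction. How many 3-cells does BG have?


In the bar-construction CW model of BG, the n-cells are indexed by
n-tuples [g_1|...|g_n] of non-identity elements of G (degenerate
simplices with some g_i = e do not contribute cells), so there are
(|G| - 1)^n n-cells.
For dim = 3 with |G| = 7:
cells = (7 - 1)^3 = 6^3 = 216

216


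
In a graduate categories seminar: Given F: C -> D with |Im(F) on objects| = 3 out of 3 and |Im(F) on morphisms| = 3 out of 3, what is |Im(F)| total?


The image of F consists of distinct objects and distinct morphisms.
|Im(F)| on objects = 3
|Im(F)| on morphisms = 3
Total image cardinality = 3 + 3 = 6

6


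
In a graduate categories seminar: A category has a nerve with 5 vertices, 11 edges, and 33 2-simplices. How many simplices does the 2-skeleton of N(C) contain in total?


The 2-skeleton of the nerve N(C) consists of simplices in dimensions 0, 1, 2:
  |N(C)_0| = 5 (objects)
  |N(C)_1| = 11 (morphisms)
  |N(C)_2| = 33 (composable pairs)
Total = 5 + 11 + 33 = 49

49


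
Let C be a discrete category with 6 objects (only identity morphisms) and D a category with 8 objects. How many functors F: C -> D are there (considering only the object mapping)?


A functor from a discrete category C to D is determined by
where each object maps. Each of the 6 objects of C can map
to any of the 8 objects of D independently.
Number of functors = 8^6 = 262144

262144


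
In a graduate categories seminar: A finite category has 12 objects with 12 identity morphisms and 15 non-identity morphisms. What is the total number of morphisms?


Each object has an identity morphism, giving 12 identities.
Adding the 15 non-identity morphisms:
Total = 12 + 15 = 27

27


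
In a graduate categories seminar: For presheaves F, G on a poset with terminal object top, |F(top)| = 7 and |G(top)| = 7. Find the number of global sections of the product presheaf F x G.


Global sections of a presheaf on a poset with terminal top satisfy
Gamma(H) ~ H(top). Presheaves admit pointwise products, so
(F x G)(top) = F(top) x G(top) (Cartesian product).
|Gamma(F x G)| = |F(top)| * |G(top)| = 7 * 7 = 49.

49


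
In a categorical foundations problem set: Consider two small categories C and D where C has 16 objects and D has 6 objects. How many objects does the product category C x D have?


The product category C x D has objects that are pairs (c, d).
Number of pairs = |Ob(C)| * |Ob(D)| = 16 * 6 = 96

96


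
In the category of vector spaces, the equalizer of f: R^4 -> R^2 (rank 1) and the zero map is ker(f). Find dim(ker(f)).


The equalizer of f and the zero map is ker(f).
By the rank-nullity theorem: dim(ker(f)) = dim(domain) - rank(f).
dim(ker(f)) = 4 - 1 = 3

3


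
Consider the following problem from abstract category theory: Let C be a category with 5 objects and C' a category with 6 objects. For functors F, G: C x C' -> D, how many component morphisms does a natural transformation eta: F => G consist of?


A natural transformation eta: F => G assigns one component morphism per
object of the domain category.
The domain is the product category C x C', so
|Ob(C x C')| = |Ob(C)| * |Ob(C')| = 5 * 6 = 30.
Therefore eta has 30 component morphisms.

30


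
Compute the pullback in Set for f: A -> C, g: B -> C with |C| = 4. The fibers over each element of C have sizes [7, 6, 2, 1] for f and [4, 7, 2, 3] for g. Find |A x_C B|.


The pullback A x_C B consists of pairs (a, b) with f(a) = g(b).
For each element c in C, the fiber product has |f^-1(c)| * |g^-1(c)| elements.
Summing over C: 7 * 4 + 6 * 7 + 2 * 2 + 1 * 3
= 28 + 42 + 4 + 3 = 77

77


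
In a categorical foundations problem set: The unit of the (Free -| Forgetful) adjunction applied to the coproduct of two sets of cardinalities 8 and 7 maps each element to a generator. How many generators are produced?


The unit eta_X: X -> U(F(X)) of the Free-Forgetful adjunction
maps each element of X to a generator of F(X). For X = S + T (disjoint
union in Set), |S + T| = |S| + |T|.
Total mappings = 8 + 7 = 15.

15


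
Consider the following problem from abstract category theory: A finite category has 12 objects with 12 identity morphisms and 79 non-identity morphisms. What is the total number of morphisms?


Each object has an identity morphism, giving 12 identities.
Adding the 79 non-identity morphisms:
Total = 12 + 79 = 91

91


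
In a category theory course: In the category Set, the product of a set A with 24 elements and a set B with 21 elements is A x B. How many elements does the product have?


In Set, the product A x B is the Cartesian product.
By the universal property, |A x B| = |A| * |B|.
|A x B| = 24 * 21 = 504

504


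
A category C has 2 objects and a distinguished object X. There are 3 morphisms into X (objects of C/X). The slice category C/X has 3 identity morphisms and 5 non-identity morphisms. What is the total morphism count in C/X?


In the slice category C/X, objects are morphisms to X.
Identity morphisms: 3 (one per object of C/X).
Non-identity morphisms: 5.
Total = 3 + 5 = 8

8


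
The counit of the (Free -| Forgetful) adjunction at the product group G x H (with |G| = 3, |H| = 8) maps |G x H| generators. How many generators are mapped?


The counit epsilon_K: F(U(K)) -> K of the Free-Forgetful adjunction
maps |K| generators of F(U(K)) into K. For K = G x H (the product group),
|G x H| = |G| * |H|.
Total generators mapped = 3 * 8 = 24.

24


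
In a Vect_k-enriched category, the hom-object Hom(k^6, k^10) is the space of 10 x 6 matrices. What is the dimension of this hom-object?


In Vect-enriched categories, Hom(k^n, k^m) is the space of m x n matrices.
dim(Hom(k^6, k^10)) = 10 * 6 = 60

60


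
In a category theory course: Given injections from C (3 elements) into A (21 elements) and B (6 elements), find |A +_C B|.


The pushout A +_C B identifies the images of C in A and B.
|A +_C B| = |A| + |B| - |C| (for injections).
= 21 + 6 - 3 = 24

24


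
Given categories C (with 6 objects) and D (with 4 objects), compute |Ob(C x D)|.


The product category C x D has objects that are pairs (c, d).
Number of pairs = |Ob(C)| * |Ob(D)| = 6 * 4 = 24

24


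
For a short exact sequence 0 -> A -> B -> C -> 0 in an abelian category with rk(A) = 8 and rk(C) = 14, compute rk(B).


For a short exact sequence 0 -> A -> B -> C -> 0,
rank is additive: rank(B) = rank(A) + rank(C).
rank(B) = 8 + 14 = 22

22


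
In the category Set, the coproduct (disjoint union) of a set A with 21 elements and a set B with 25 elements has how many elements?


In Set, the coproduct A + B is the disjoint union.
|A + B| = |A| + |B| = 21 + 25 = 46

46


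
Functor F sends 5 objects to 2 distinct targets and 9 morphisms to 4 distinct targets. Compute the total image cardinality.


The image of F consists of distinct objects and distinct morphisms.
|Im(F)| on objects = 2
|Im(F)| on morphisms = 4
Total image cardinality = 2 + 4 = 6

6


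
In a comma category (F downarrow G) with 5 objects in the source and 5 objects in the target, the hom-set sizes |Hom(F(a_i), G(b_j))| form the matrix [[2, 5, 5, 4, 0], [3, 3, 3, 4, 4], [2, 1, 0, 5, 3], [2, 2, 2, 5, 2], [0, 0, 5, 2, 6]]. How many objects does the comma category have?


Objects of (F downarrow G) are triples (a, b, h: F(a)->G(b)).
The count equals the sum of all entries in the hom-matrix.
sum(row 0) = 16
sum(row 1) = 17
sum(row 2) = 11
sum(row 3) = 13
sum(row 4) = 13
Grand total = 70

70


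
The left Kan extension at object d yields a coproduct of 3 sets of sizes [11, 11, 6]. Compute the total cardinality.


Pointwise, the left Kan extension (Lan_F H)(d) is the colimit, indexed
by the comma category (F downarrow d), of H composed with the
projection (F downarrow d) -> C. Here that colimit is given
as a coproduct (disjoint union) of sets, so its cardinality is the
sum of the sizes of the summands.
Coproduct of sets with sizes: 11 + 11 + 6
= 28

28


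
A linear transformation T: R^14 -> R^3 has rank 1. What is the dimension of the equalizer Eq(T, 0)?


The equalizer of f and the zero map is ker(f).
By the rank-nullity theorem: dim(ker(f)) = dim(domain) - rank(f).
dim(ker(f)) = 14 - 1 = 13

13


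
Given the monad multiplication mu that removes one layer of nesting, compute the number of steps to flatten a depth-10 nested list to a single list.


Each application of mu: T^2 -> T removes one layer of nesting.
Starting at depth 10 (i.e., T^10(X)), we need to reach T(X).
Number of mu applications = 10 - 1 = 9

9


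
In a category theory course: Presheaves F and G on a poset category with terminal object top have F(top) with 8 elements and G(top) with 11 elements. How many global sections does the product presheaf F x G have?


Global sections of a presheaf on a poset with terminal top satisfy
Gamma(H) ~ H(top). Presheaves admit pointwise products, so
(F x G)(top) = F(top) x G(top) (Cartesian product).
|Gamma(F x G)| = |F(top)| * |G(top)| = 8 * 11 = 88.

88


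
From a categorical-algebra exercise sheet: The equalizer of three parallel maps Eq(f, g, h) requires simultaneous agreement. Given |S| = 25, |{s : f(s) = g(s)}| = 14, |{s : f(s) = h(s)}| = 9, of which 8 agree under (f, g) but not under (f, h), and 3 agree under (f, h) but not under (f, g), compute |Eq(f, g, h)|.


Eq(f, g, h) is the triple-agreement set: points in S where all three
maps take the same value. Using inclusion-exclusion on the pairwise data:
Pair (f, g) agrees on 14 points; pair (f, h) on 9 points.
Points agreeing under (f, g) but not (f, h) = 8; under (f, h) but not (f, g) = 3.
Triple-agreement = agreement-in-(f, g) minus points that agree under (f, g) but not (f, h):
|Eq(f, g, h)| = 14 - 8 = 6
(cross-check via (f, h): 9 - 3 = 6.)

6


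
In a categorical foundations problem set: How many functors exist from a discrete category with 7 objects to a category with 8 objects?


A functor from a discrete category C to D is determined by
where each object maps. Each of the 7 objects of C can map
to any of the 8 objects of D independently.
Number of functors = 8^7 = 2097152

2097152


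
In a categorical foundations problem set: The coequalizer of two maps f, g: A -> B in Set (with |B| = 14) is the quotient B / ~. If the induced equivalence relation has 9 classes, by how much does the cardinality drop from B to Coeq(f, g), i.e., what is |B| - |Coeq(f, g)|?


The coequalizer Coeq(f, g) = B / ~ has one element per equivalence class.
|B| = 14, |Coeq(f, g)| = 9.
|B| - |Coeq(f, g)| = 14 - 9 = 5.

5


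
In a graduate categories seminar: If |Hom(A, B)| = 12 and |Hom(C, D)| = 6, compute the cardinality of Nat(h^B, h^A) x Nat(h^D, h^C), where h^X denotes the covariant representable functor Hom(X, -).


By the Yoneda lemma, Nat(h^B, h^A) is isomorphic to Hom(A, B),
so |Nat(h^B, h^A)| = |Hom(A, B)| and |Nat(h^D, h^C)| = |Hom(C, D)|.
|Hom(A, B)| = 12, |Hom(C, D)| = 6.
|Nat(h^B, h^A) x Nat(h^D, h^C)| = 12 * 6 = 72

72


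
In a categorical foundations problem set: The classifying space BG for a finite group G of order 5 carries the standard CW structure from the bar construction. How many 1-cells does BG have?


In the bar-construction CW model of BG, the n-cells are indexed by
n-tuples [g_1|...|g_n] of non-identity elements of G (degenerate
simplices with some g_i = e do not contribute cells), so there are
(|G| - 1)^n n-cells.
For dim = 1 with |G| = 5:
cells = (5 - 1)^1 = 4^1 = 4

4


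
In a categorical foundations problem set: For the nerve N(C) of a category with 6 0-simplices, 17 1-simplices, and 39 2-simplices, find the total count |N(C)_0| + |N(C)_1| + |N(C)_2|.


The 2-skeleton of the nerve N(C) consists of simplices in dimensions 0, 1, 2:
  |N(C)_0| = 6 (objects)
  |N(C)_1| = 17 (morphisms)
  |N(C)_2| = 39 (composable pairs)
Total = 6 + 17 + 39 = 62

62


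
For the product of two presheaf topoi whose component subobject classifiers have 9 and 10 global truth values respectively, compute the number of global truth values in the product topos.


In a product of presheaf topoi E_1 x E_2, the subobject classifier
is Omega = Omega_1 x Omega_2 (componentwise), so
|Omega(top)| = |Omega_1(top_1)| * |Omega_2(top_2)|.
= 9 * 10 = 90.

90


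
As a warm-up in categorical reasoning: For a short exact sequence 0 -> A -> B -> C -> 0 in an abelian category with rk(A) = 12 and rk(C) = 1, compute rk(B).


For a short exact sequence 0 -> A -> B -> C -> 0,
rank is additive: rank(B) = rank(A) + rank(C).
rank(B) = 12 + 1 = 13

13


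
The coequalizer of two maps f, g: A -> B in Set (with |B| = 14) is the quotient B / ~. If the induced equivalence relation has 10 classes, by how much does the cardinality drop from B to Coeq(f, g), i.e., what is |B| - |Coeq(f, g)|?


The coequalizer Coeq(f, g) = B / ~ has one element per equivalence class.
|B| = 14, |Coeq(f, g)| = 10.
|B| - |Coeq(f, g)| = 14 - 10 = 4.

4


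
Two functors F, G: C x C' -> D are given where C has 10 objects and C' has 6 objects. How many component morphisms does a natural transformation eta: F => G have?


A natural transformation eta: F => G assigns one component morphism per
object of the domain category.
The domain is the product category C x C', so
|Ob(C x C')| = |Ob(C)| * |Ob(C')| = 10 * 6 = 60.
Therefore eta has 60 component morphisms.

60


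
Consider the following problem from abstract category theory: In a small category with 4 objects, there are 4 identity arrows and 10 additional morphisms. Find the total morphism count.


Each object has an identity morphism, giving 4 identities.
Adding the 10 non-identity morphisms:
Total = 4 + 10 = 14

14


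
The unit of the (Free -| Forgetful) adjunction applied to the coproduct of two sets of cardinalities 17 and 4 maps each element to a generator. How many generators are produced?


The unit eta_X: X -> U(F(X)) of the Free-Forgetful adjunction
maps each element of X to a generator of F(X). For X = S + T (disjoint
union in Set), |S + T| = |S| + |T|.
Total mappings = 17 + 4 = 21.

21


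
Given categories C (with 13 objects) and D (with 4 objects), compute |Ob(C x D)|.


The product category C x D has objects that are pairs (c, d).
Number of pairs = |Ob(C)| * |Ob(D)| = 13 * 4 = 52

52


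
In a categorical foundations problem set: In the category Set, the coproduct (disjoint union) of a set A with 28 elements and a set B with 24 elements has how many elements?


In Set, the coproduct A + B is the disjoint union.
|A + B| = |A| + |B| = 28 + 24 = 52

52


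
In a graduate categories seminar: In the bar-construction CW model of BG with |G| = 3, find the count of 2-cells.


In the bar-construction CW model of BG, the n-cells are indexed by
n-tuples [g_1|...|g_n] of non-identity elements of G (degenerate
simplices with some g_i = e do not contribute cells), so there are
(|G| - 1)^n n-cells.
For dim = 2 with |G| = 3:
cells = (3 - 1)^2 = 2^2 = 4

4


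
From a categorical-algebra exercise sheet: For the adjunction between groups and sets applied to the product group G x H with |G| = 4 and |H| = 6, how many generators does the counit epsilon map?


The counit epsilon_K: F(U(K)) -> K of the Free-Forgetful adjunction
maps |K| generators of F(U(K)) into K. For K = G x H (the product group),
|G x H| = |G| * |H|.
Total generators mapped = 4 * 6 = 24.

24


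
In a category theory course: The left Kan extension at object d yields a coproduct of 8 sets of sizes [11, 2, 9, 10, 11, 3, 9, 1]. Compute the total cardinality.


Pointwise, the left Kan extension (Lan_F H)(d) is the colimit, indexed
by the comma category (F downarrow d), of H composed with the
projection (F downarrow d) -> C. Here that colimit is given
as a coproduct (disjoint union) of sets, so its cardinality is the
sum of the sizes of the summands.
Coproduct of sets with sizes: 11 + 2 + 9 + 10 + 11 + 3 + 9 + 1
= 56

56


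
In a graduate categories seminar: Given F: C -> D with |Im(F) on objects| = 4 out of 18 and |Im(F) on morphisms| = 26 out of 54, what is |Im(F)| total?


The image of F consists of distinct objects and distinct morphisms.
|Im(F)| on objects = 4
|Im(F)| on morphisms = 26
Total image cardinality = 4 + 26 = 30

30


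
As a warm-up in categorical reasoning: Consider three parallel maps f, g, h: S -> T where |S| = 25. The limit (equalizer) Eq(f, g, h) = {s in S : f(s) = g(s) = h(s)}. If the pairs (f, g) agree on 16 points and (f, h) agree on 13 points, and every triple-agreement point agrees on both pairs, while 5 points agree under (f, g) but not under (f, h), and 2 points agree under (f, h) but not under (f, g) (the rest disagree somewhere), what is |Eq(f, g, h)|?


Eq(f, g, h) is the triple-agreement set: points in S where all three
maps take the same value. Using inclusion-exclusion on the pairwise data:
Pair (f, g) agrees on 16 points; pair (f, h) on 13 points.
Points agreeing under (f, g) but not (f, h) = 5; under (f, h) but not (f, g) = 2.
Triple-agreement = agreement-in-(f, g) minus points that agree under (f, g) but not (f, h):
|Eq(f, g, h)| = 16 - 5 = 11
(cross-check via (f, h): 13 - 2 = 11.)

11


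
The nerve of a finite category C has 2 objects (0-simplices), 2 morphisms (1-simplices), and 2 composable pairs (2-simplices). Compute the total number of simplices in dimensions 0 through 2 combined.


The 2-skeleton of the nerve N(C) consists of simplices in dimensions 0, 1, 2:
  |N(C)_0| = 2 (objects)
  |N(C)_1| = 2 (morphisms)
  |N(C)_2| = 2 (composable pairs)
Total = 2 + 2 + 2 = 6

6


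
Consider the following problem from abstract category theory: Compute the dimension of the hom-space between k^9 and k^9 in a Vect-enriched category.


In Vect-enriched categories, Hom(k^n, k^m) is the space of m x n matrices.
dim(Hom(k^9, k^9)) = 9 * 9 = 81

81


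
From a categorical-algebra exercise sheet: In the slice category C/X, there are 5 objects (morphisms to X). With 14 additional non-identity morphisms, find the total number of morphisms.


In the slice category C/X, objects are morphisms to X.
Identity morphisms: 5 (one per object of C/X).
Non-identity morphisms: 14.
Total = 5 + 14 = 19

19


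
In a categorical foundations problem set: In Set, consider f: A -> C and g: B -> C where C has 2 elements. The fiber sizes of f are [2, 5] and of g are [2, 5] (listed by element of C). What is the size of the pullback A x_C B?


The pullback A x_C B consists of pairs (a, b) with f(a) = g(b).
For each element c in C, the fiber product has |f^-1(c)| * |g^-1(c)| elements.
Summing over C: 2 * 2 + 5 * 5
= 4 + 25 = 29

29


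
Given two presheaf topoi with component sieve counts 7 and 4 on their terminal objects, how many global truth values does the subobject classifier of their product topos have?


In a product of presheaf topoi E_1 x E_2, the subobject classifier
is Omega = Omega_1 x Omega_2 (componentwise), so
|Omega(top)| = |Omega_1(top_1)| * |Omega_2(top_2)|.
= 7 * 4 = 28.

28


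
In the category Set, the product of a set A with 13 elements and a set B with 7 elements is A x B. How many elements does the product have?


In Set, the product A x B is the Cartesian product.
By the universal property, |A x B| = |A| * |B|.
|A x B| = 13 * 7 = 91

91


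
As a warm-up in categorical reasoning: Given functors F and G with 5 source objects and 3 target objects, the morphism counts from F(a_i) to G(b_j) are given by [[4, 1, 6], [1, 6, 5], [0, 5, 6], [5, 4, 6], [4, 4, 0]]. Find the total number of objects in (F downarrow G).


Objects of (F downarrow G) are triples (a, b, h: F(a)->G(b)).
The count equals the sum of all entries in the hom-matrix.
sum(row 0) = 11
sum(row 1) = 12
sum(row 2) = 11
sum(row 3) = 15
sum(row 4) = 8
Grand total = 57

57


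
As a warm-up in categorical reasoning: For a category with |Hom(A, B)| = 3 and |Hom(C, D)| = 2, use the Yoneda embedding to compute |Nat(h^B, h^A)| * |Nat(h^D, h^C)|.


By the Yoneda lemma, Nat(h^B, h^A) is isomorphic to Hom(A, B),
so |Nat(h^B, h^A)| = |Hom(A, B)| and |Nat(h^D, h^C)| = |Hom(C, D)|.
|Hom(A, B)| = 3, |Hom(C, D)| = 2.
|Nat(h^B, h^A) x Nat(h^D, h^C)| = 3 * 2 = 6

6


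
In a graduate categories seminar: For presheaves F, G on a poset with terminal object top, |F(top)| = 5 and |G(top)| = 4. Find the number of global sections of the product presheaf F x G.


Global sections of a presheaf on a poset with terminal top satisfy
Gamma(H) ~ H(top). Presheaves admit pointwise products, so
(F x G)(top) = F(top) x G(top) (Cartesian product).
|Gamma(F x G)| = |F(top)| * |G(top)| = 5 * 4 = 20.

20


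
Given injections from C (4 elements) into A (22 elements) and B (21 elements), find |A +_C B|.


The pushout A +_C B identifies the images of C in A and B.
|A +_C B| = |A| + |B| - |C| (for injections).
= 22 + 21 - 4 = 39

39


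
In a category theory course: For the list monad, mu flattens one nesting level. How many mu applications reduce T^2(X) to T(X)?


Each application of mu: T^2 -> T removes one layer of nesting.
Starting at depth 2 (i.e., T^2(X)), we need to reach T(X).
Number of mu applications = 2 - 1 = 1

1


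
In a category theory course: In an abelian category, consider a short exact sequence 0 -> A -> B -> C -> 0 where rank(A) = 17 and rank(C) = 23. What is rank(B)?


For a short exact sequence 0 -> A -> B -> C -> 0,
rank is additive: rank(B) = rank(A) + rank(C).
rank(B) = 17 + 23 = 40

40


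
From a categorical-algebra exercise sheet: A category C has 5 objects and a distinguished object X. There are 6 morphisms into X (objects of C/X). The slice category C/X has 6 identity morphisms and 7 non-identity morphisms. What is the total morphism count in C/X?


In the slice category C/X, objects are morphisms to X.
Identity morphisms: 6 (one per object of C/X).
Non-identity morphisms: 7.
Total = 6 + 7 = 13

13


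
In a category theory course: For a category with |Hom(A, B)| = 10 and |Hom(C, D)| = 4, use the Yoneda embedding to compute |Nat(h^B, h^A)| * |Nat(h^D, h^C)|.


By the Yoneda lemma, Nat(h^B, h^A) is isomorphic to Hom(A, B),
so |Nat(h^B, h^A)| = |Hom(A, B)| and |Nat(h^D, h^C)| = |Hom(C, D)|.
|Hom(A, B)| = 10, |Hom(C, D)| = 4.
|Nat(h^B, h^A) x Nat(h^D, h^C)| = 10 * 4 = 40

40
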